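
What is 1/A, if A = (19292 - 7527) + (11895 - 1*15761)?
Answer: 1/7899 ≈ 0.00012660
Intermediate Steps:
A = 7899 (A = 11765 + (11895 - 15761) = 11765 - 3866 = 7899)
1/A = 1/7899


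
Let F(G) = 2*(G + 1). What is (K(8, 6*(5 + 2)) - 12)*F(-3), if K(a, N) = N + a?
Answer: -152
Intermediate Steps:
F(G) = 2 + 2*G (F(G) = 2*(1 + G) = 2 + 2*G)
(K(8, 6*(5 + 2)) - 12)*F(-3) = ((6*(5 + 2) + 8) - 12)*(2 + 2*(-3)) = ((6*7 + 8) - 12)*(2 - 6) = ((42 + 8) - 12)*(-4) = (50 - 12)*(-4) = 38*(-4) = -152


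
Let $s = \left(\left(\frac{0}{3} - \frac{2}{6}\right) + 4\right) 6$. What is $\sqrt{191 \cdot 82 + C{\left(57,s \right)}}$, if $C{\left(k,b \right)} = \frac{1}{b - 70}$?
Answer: $\frac{5 \sqrt{90213}}{12} \approx 125.15$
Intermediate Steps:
$s = 22$ ($s = \left(\left(0 \cdot \frac{1}{3} - \frac{1}{3}\right) + 4\right) 6 = \left(\left(0 - \frac{1}{3}\right) + 4\right) 6 = \left(- \frac{1}{3} + 4\right) 6 = \frac{11}{3} \cdot 6 = 22$)
$C{\left(k,b \right)} = \frac{1}{-70 + b}$
$\sqrt{191 \cdot 82 + C{\left(57,s \right)}} = \sqrt{191 \cdot 82 + \frac{1}{-70 + 22}} = \sqrt{15662 + \frac{1}{-48}} = \sqrt{15662 - \frac{1}{48}} = \sqrt{\frac{751775}{48}} = \frac{5 \sqrt{90213}}{12}$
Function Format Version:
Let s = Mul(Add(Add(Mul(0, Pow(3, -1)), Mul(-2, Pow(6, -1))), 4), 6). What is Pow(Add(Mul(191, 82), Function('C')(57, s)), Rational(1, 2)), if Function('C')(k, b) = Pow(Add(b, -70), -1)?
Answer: Mul(Rational(5, 12), Pow(90213, Rational(1, 2))) ≈ 125.15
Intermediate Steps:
s = 22 (s = Mul(Add(Add(Mul(0, Rational(1, 3)), Mul(-2, Rational(1, 6))), 4), 6) = Mul(Add(Add(0, Rational(-1, 3)), 4), 6) = Mul(Add(Rational(-1, 3), 4), 6) = Mul(Rational(11, 3), 6) = 22)
Function('C')(k, b) = Pow(Add(-70, b), -1)
Pow(Add(Mul(191, 82), Function('C')(57, s)), Rational(1, 2)) = Pow(Add(Mul(191, 82), Pow(Add(-70, 22), -1)), Rational(1, 2)) = Pow(Add(15662, Pow(-48, -1)), Rational(1, 2)) = Pow(Add(15662, Rational(-1, 48)), Rational(1, 2)) = Pow(Rational(751775, 48), Rational(1, 2)) = Mul(Rational(5, 12), Pow(90213, Rational(1, 2)))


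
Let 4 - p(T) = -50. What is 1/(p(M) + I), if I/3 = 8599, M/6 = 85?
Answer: 1/25851 ≈ 3.8683e-5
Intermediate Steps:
M = 510 (M = 6*85 = 510)
p(T) = 54 (p(T) = 4 - 1*(-50) = 4 + 50 = 54)
I = 25797 (I = 3*8599 = 25797)
1/(p(M) + I) = 1/(54 + 25797) = 1/25851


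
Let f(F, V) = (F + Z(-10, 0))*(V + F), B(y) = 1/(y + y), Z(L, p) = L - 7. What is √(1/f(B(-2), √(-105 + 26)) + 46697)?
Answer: √69*√((3222109 - 12888372*I*√79)/(1 - 4*I*√79))/69 ≈ 216.09 + 1.5079e-5*I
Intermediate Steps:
Z(L, p) = -7 + L
B(y) = 1/(2*y)
f(F, V) = (-17 + F)*(F + V) (f(F, V) = (F + (-7 - 10))*(V + F) = (F - 17)*(F + V) = (-17 + F)*(F + V))
√(1/f(B(-2), √(-105 + 26)) + 46697) = √(1/(((½)/(-2))² - 17/(2*(-2)) - 17*√(-105 + 26) + ((½)/(-2))*√(-105 + 26)) + 46697) = √(1/(((½)*(-½))² - 17*(-1)/(2*2) - 17*I*√79 + ((½)*(-½))*√(-79)) + 46697) = √(1/((-¼)² - 17*(-¼) - 17*I*√79 - I*√79/4) + 46697) = √(1/(1/16 + 17/4 - 17*I*√79 - I*√79/4) + 46697) = √(1/(69/16 - 69*I*√79/4) + 46697) = √(46697 + 1/(69/16 - 69*I*√79/4))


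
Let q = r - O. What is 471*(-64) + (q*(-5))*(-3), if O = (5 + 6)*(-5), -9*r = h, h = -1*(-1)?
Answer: -87962/3 ≈ -29321.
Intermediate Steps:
h = 1
r = -⅑ (r = -⅑*1 = -⅑ ≈ -0.11111)
O = -55 (O = 11*(-5) = -55)
q = 494/9 (q = -⅑ - 1*(-55) = -⅑ + 55 = 494/9 ≈ 54.889)
471*(-64) + (q*(-5))*(-3) = 471*(-64) + ((494/9)*(-5))*(-3) = -30144 - 2470/9*(-3) = -30144 + 2470/3 = -87962/3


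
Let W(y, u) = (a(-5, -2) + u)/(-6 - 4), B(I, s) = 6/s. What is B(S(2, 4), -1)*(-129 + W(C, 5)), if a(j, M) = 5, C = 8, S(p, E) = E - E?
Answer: 780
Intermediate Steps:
S(p, E) = 0
W(y, u) = -½ - u/10 (W(y, u) = (5 + u)/(-6 - 4) = (5 + u)/(-10) = (5 + u)*(-⅒) = -½ - u/10)
B(S(2, 4), -1)*(-129 + W(C, 5)) = (6/(-1))*(-129 + (-½ - ⅒*5)) = (6*(-1))*(-129 + (-½ - ½)) = -6*(-129 - 1) = -6*(-130) = 780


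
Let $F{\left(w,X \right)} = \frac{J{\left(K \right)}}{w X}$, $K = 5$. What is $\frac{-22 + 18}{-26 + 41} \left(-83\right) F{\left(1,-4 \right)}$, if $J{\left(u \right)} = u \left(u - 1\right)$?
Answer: $- \frac{332}{3} \approx -110.67$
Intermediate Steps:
$J{\left(u \right)} = u \left(-1 + u\right)$
$F{\left(w,X \right)} = \frac{20}{X w}$ ($F{\left(w,X \right)} = \frac{5 \left(-1 + 5\right)}{w X} = \frac{5 \cdot 4}{X w} = 20 \frac{1}{X w} = \frac{20}{X w}$)
$\frac{-22 + 18}{-26 + 41} \left(-83\right) F{\left(1,-4 \right)} = \frac{-22 + 18}{-26 + 41} \left(-83\right) \frac{20}{\left(-4\right) 1} = - \frac{4}{15} \left(-83\right) 20 \left(- \frac{1}{4}\right) 1 = \left(-4\right) \frac{1}{15} \left(-83\right) \left(-5\right) = \left(- \frac{4}{15}\right) \left(-83\right) \left(-5\right) = \frac{332}{15} \left(-5\right) = - \frac{332}{3}$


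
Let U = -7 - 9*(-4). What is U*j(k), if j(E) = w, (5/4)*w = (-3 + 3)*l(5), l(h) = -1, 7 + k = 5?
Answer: 0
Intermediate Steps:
k = -2 (k = -7 + 5 = -2)
w = 0 (w = 4*((-3 + 3)*(-1))/5 = 4*(0*(-1))/5 = (4/5)*0 = 0)
j(E) = 0
U = 29 (U = -7 + 36 = 29)
U*j(k) = 29*0 = 0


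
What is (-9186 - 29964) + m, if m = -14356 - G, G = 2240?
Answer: -55746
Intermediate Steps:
m = -16596 (m = -14356 - 1*2240 = -14356 - 2240 = -16596)
(-9186 - 29964) + m = (-9186 - 29964) - 16596 = -39150 - 16596 = -55746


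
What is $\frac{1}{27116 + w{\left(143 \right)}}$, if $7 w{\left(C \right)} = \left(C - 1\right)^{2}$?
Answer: $\frac{7}{209976} \approx 3.3337 \cdot 10^{-5}$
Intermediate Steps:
$w{\left(C \right)} = \frac{\left(-1 + C\right)^{2}}{7}$ ($w{\left(C \right)} = \frac{\left(C - 1\right)^{2}}{7} = \frac{\left(-1 + C\right)^{2}}{7}$)
$\frac{1}{27116 + w{\left(143 \right)}} = \frac{1}{27116 + \frac{\left(-1 + 143\right)^{2}}{7}} = \frac{1}{27116 + \frac{142^{2}}{7}} = \frac{1}{27116 + \frac{1}{7} \cdot 20164} = \frac{1}{27116 + \frac{20164}{7}} = \frac{1}{\frac{209976}{7}} = \frac{7}{209976}$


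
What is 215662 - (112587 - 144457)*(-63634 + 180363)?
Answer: 3720368892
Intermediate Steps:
215662 - (112587 - 144457)*(-63634 + 180363) = 215662 - (-31870)*116729 = 215662 - 1*(-3720153230) = 215662 + 3720153230 = 3720368892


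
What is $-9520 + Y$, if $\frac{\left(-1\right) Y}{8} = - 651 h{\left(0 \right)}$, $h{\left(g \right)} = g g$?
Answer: $-9520$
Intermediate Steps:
$h{\left(g \right)} = g^{2}$
$Y = 0$ ($Y = - 8 \left(- 651 \cdot 0^{2}\right) = - 8 \left(\left(-651\right) 0\right) = \left(-8\right) 0 = 0$)
$-9520 + Y = -9520 + 0 = -9520$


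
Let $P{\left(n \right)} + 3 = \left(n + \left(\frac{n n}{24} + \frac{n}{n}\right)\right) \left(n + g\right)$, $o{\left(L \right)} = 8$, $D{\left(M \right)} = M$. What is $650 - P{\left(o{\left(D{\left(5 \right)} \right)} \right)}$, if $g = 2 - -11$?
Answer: $408$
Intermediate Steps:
$g = 13$ ($g = 2 + 11 = 13$)
$P{\left(n \right)} = -3 + \left(13 + n\right) \left(1 + n + \frac{n^{2}}{24}\right)$ ($P{\left(n \right)} = -3 + \left(n + \left(\frac{n n}{24} + \frac{n}{n}\right)\right) \left(n + 13\right) = -3 + \left(n + \left(n^{2} \cdot \frac{1}{24} + 1\right)\right) \left(13 + n\right) = -3 + \left(n + \left(\frac{n^{2}}{24} + 1\right)\right) \left(13 + n\right) = -3 + \left(n + \left(1 + \frac{n^{2}}{24}\right)\right) \left(13 + n\right) = -3 + \left(1 + n + \frac{n^{2}}{24}\right) \left(13 + n\right) = -3 + \left(13 + n\right) \left(1 + n + \frac{n^{2}}{24}\right)$)
$650 - P{\left(o{\left(D{\left(5 \right)} \right)} \right)} = 650 - \left(10 + 14 \cdot 8 + \frac{8^{3}}{24} + \frac{37 \cdot 8^{2}}{24}\right) = 650 - \left(10 + 112 + \frac{1}{24} \cdot 512 + \frac{37}{24} \cdot 64\right) = 650 - \left(10 + 112 + \frac{64}{3} + \frac{296}{3}\right) = 650 - 242 = 408$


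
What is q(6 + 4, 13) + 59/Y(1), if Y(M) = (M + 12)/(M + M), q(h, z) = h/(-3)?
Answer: 224/39 ≈ 5.7436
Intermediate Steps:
q(h, z) = -h/3 (q(h, z) = h*(-⅓) = -h/3)
Y(M) = (12 + M)/(2*M) (Y(M) = (12 + M)/((2*M)) = (12 + M)*(1/(2*M)) = (12 + M)/(2*M))
q(6 + 4, 13) + 59/Y(1) = -(6 + 4)/3 + 59/((½)*(12 + 1)/1) = -⅓*10 + 59/((½)*1*13) = -10/3 + 59/(13/2) = -10/3 + (2/13)*59 = -10/3 + 118/13 = 224/39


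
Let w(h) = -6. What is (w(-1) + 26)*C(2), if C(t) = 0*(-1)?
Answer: 0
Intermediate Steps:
C(t) = 0
(w(-1) + 26)*C(2) = (-6 + 26)*0 = 20*0 = 0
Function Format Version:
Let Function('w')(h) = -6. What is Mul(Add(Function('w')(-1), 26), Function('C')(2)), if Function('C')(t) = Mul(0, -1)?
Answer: 0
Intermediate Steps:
Function('C')(t) = 0
Mul(Add(Function('w')(-1), 26), Function('C')(2)) = Mul(Add(-6, 26), 0) = Mul(20, 0) = 0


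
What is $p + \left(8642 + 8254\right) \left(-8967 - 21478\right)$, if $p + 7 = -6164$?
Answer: $-514404891$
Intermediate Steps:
$p = -6171$ ($p = -7 - 6164 = -6171$)
$p + \left(8642 + 8254\right) \left(-8967 - 21478\right) = -6171 + \left(8642 + 8254\right) \left(-8967 - 21478\right) = -6171 + 16896 \left(-30445\right) = -6171 - 514398720 = -514404891$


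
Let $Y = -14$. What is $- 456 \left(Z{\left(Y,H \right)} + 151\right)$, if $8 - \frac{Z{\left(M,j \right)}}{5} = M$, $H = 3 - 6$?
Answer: $-119016$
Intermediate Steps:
$H = -3$ ($H = 3 - 6 = -3$)
$Z{\left(M,j \right)} = 40 - 5 M$
$- 456 \left(Z{\left(Y,H \right)} + 151\right) = - 456 \left(\left(40 - -70\right) + 151\right) = - 456 \left(\left(40 + 70\right) + 151\right) = - 456 \left(110 + 151\right) = \left(-456\right) 261 = -119016$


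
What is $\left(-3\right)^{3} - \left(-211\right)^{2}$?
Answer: $-44548$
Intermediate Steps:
$\left(-3\right)^{3} - \left(-211\right)^{2} = -27 - 44521 = -44548$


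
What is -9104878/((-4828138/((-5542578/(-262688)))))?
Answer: 12616124123871/317073478736 ≈ 39.789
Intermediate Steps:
-9104878/((-4828138/((-5542578/(-262688))))) = -9104878/((-4828138/((-5542578*(-1/262688))))) = -9104878/((-4828138/2771289/131344)) = -9104878/((-4828138*131344/2771289)) = -9104878/(-634146957472/2771289) = -9104878*(-2771289/634146957472) = 12616124123871/317073478736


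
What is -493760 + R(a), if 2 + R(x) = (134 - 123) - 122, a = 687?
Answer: -493873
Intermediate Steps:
R(x) = -113 (R(x) = -2 + ((134 - 123) - 122) = -2 + (11 - 122) = -2 - 111 = -113)
-493760 + R(a) = -493760 - 113 = -493873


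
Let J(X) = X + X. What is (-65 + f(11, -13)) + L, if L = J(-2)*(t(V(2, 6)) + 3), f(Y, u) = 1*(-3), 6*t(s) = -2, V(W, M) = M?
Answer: -236/3 ≈ -78.667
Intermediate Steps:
J(X) = 2*X
t(s) = -1/3 (t(s) = (1/6)*(-2) = -1/3)
f(Y, u) = -3
L = -32/3 (L = (2*(-2))*(-1/3 + 3) = -4*8/3 = -32/3 ≈ -10.667)
(-65 + f(11, -13)) + L = (-65 - 3) - 32/3 = -68 - 32/3 = -236/3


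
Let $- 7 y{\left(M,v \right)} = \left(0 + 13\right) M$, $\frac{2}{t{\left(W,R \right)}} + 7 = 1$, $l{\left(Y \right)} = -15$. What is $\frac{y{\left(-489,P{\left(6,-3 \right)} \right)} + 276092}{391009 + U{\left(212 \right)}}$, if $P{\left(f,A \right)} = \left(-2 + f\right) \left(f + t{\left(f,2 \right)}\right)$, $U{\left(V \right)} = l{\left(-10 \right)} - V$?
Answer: $\frac{1939001}{2735474} \approx 0.70884$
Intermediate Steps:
$t{\left(W,R \right)} = - \frac{1}{3}$ ($t{\left(W,R \right)} = \frac{2}{-7 + 1} = \frac{2}{-6} = 2 \left(- \frac{1}{6}\right) = - \frac{1}{3}$)
$U{\left(V \right)} = -15 - V$
$P{\left(f,A \right)} = \left(-2 + f\right) \left(- \frac{1}{3} + f\right)$ ($P{\left(f,A \right)} = \left(-2 + f\right) \left(f - \frac{1}{3}\right) = \left(-2 + f\right) \left(- \frac{1}{3} + f\right)$)
$y{\left(M,v \right)} = - \frac{13 M}{7}$ ($y{\left(M,v \right)} = - \frac{\left(0 + 13\right) M}{7} = - \frac{13 M}{7}$)
$\frac{y{\left(-489,P{\left(6,-3 \right)} \right)} + 276092}{391009 + U{\left(212 \right)}} = \frac{\left(- \frac{13}{7}\right) \left(-489\right) + 276092}{391009 - 227} = \frac{\frac{6357}{7} + 276092}{391009 - 227} = \frac{1939001}{7 \left(391009 - 227\right)} = \frac{1939001}{7 \cdot 390782} = \frac{1939001}{7} \cdot \frac{1}{390782} = \frac{1939001}{2735474}$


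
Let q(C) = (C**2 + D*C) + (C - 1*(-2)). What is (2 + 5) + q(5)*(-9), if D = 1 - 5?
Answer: -101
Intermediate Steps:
D = -4
q(C) = 2 + C**2 - 3*C (q(C) = (C**2 - 4*C) + (C - 1*(-2)) = (C**2 - 4*C) + (C + 2) = (C**2 - 4*C) + (2 + C) = 2 + C**2 - 3*C)
(2 + 5) + q(5)*(-9) = (2 + 5) + (2 + 5**2 - 3*5)*(-9) = 7 + (2 + 25 - 15)*(-9) = 7 + 12*(-9) = 7 - 108 = -101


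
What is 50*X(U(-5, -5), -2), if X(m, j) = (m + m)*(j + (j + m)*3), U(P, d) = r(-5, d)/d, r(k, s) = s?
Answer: -500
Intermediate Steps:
U(P, d) = 1 (U(P, d) = d/d = 1)
X(m, j) = 2*m*(3*m + 4*j) (X(m, j) = (2*m)*(j + (3*j + 3*m)) = (2*m)*(3*m + 4*j) = 2*m*(3*m + 4*j))
50*X(U(-5, -5), -2) = 50*(2*1*(3*1 + 4*(-2))) = 50*(2*1*(3 - 8)) = 50*(2*1*(-5)) = 50*(-10) = -500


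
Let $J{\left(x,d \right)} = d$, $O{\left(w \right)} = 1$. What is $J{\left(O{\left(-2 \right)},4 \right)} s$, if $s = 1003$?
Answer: $4012$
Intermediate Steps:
$J{\left(O{\left(-2 \right)},4 \right)} s = 4 \cdot 1003 = 4012$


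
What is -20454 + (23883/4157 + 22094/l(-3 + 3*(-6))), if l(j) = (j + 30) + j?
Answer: -555942749/24942 ≈ -22289.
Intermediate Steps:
l(j) = 30 + 2*j (l(j) = (30 + j) + j = 30 + 2*j)
-20454 + (23883/4157 + 22094/l(-3 + 3*(-6))) = -20454 + (23883/4157 + 22094/(30 + 2*(-3 + 3*(-6)))) = -20454 + (23883*(1/4157) + 22094/(30 + 2*(-3 - 18))) = -20454 + (23883/4157 + 22094/(30 + 2*(-21))) = -20454 + (23883/4157 + 22094/(30 - 42)) = -20454 + (23883/4157 + 22094/(-12)) = -20454 + (23883/4157 + 22094*(-1/12)) = -20454 + (23883/4157 - 11047/6) = -20454 - 45779081/24942 = -555942749/24942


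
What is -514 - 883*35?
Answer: -31419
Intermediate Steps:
-514 - 883*35 = -514 - 30905 = -31419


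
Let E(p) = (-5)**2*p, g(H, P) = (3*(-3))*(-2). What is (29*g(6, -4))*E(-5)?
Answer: -65250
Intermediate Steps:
g(H, P) = 18 (g(H, P) = -9*(-2) = 18)
E(p) = 25*p
(29*g(6, -4))*E(-5) = (29*18)*(25*(-5)) = 522*(-125) = -65250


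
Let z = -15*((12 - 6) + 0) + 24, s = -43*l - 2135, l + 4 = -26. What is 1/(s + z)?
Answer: -1/911 ≈ -0.0010977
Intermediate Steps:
l = -30 (l = -4 - 26 = -30)
s = -845 (s = -43*(-30) - 2135 = 1290 - 2135 = -845)
z = -66 (z = -15*(6 + 0) + 24 = -15*6 + 24 = -90 + 24 = -66)
1/(s + z) = 1/(-845 - 66) = 1/(-911) = -1/911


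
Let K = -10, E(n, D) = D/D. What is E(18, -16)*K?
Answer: -10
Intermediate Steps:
E(n, D) = 1
E(18, -16)*K = 1*(-10) = -10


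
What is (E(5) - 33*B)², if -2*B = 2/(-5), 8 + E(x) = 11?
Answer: 324/25 ≈ 12.960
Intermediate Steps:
E(x) = 3 (E(x) = -8 + 11 = 3)
B = ⅕ (B = -1/(-5) = -(-1)/5 = -½*(-⅖) = ⅕ ≈ 0.20000)
(E(5) - 33*B)² = (3 - 33*⅕)² = (3 - 33/5)² = (-18/5)² = 324/25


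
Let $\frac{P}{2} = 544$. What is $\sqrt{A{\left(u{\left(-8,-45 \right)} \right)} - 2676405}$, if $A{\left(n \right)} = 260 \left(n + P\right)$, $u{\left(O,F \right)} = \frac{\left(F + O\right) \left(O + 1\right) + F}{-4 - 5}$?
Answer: $\frac{i \sqrt{21626485}}{3} \approx 1550.1 i$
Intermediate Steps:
$P = 1088$ ($P = 2 \cdot 544 = 1088$)
$u{\left(O,F \right)} = - \frac{F}{9} - \frac{\left(1 + O\right) \left(F + O\right)}{9}$ ($u{\left(O,F \right)} = \frac{\left(F + O\right) \left(1 + O\right) + F}{-9} = \left(\left(1 + O\right) \left(F + O\right) + F\right) \left(- \frac{1}{9}\right) = \left(F + \left(1 + O\right) \left(F + O\right)\right) \left(- \frac{1}{9}\right) = - \frac{F}{9} - \frac{\left(1 + O\right) \left(F + O\right)}{9}$)
$A{\left(n \right)} = 282880 + 260 n$ ($A{\left(n \right)} = 260 \left(n + 1088\right) = 260 \left(1088 + n\right) = 282880 + 260 n$)
$\sqrt{A{\left(u{\left(-8,-45 \right)} \right)} - 2676405} = \sqrt{\left(282880 + 260 \left(\left(- \frac{2}{9}\right) \left(-45\right) - - \frac{8}{9} - \frac{\left(-8\right)^{2}}{9} - \left(-5\right) \left(-8\right)\right)\right) - 2676405} = \sqrt{\left(282880 + 260 \left(10 + \frac{8}{9} - \frac{64}{9} - 40\right)\right) - 2676405} = \sqrt{\left(282880 + 260 \left(- \frac{326}{9}\right)\right) - 2676405} = \sqrt{\left(282880 - \frac{84760}{9}\right) - 2676405} = \sqrt{\frac{2461160}{9} - 2676405} = \sqrt{- \frac{21626485}{9}} = \frac{i \sqrt{21626485}}{3}$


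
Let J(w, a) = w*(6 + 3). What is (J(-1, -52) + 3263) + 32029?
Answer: 35283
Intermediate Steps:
J(w, a) = 9*w (J(w, a) = w*9 = 9*w)
(J(-1, -52) + 3263) + 32029 = (9*(-1) + 3263) + 32029 = (-9 + 3263) + 32029 = 3254 + 32029 = 35283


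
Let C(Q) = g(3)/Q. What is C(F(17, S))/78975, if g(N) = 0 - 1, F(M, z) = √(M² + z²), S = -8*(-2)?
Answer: -√545/43041375 ≈ -5.4239e-7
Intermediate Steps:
S = 16
g(N) = -1
C(Q) = -1/Q
C(F(17, S))/78975 = -1/(√(17² + 16²))/78975 = -1/(√(289 + 256))*(1/78975) = -1/(√545)*(1/78975) = -√545/545*(1/78975) = -√545/43041375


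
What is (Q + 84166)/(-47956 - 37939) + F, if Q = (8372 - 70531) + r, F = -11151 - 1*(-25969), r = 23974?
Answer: 1272746129/85895 ≈ 14817.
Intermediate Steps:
F = 14818 (F = -11151 + 25969 = 14818)
Q = -38185 (Q = (8372 - 70531) + 23974 = -62159 + 23974 = -38185)
(Q + 84166)/(-47956 - 37939) + F = (-38185 + 84166)/(-47956 - 37939) + 14818 = 45981/(-85895) + 14818 = 45981*(-1/85895) + 14818 = -45981/85895 + 14818 = 1272746129/85895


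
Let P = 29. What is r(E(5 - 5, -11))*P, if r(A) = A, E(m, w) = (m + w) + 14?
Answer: 87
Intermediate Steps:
E(m, w) = 14 + m + w
r(E(5 - 5, -11))*P = (14 + (5 - 5) - 11)*29 = (14 + 0 - 11)*29 = 3*29 = 87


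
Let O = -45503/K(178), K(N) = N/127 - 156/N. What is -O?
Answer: 514320409/5936 ≈ 86644.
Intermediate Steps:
K(N) = -156/N + N/127 (K(N) = N*(1/127) - 156/N = N/127 - 156/N = -156/N + N/127)
O = -514320409/5936 (O = -45503/(-156/178 + (1/127)*178) = -45503/(-156*1/178 + 178/127) = -45503/(-78/89 + 178/127) = -45503/5936/11303 = -45503*11303/5936 = -514320409/5936 ≈ -86644.)
-O = -1*(-514320409/5936) = 514320409/5936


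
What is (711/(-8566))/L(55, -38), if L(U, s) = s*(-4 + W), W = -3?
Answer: -711/2278556 ≈ -0.00031204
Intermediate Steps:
L(U, s) = -7*s (L(U, s) = s*(-4 - 3) = s*(-7) = -7*s)
(711/(-8566))/L(55, -38) = (711/(-8566))/((-7*(-38))) = (711*(-1/8566))/266 = -711/8566*1/266 = -711/2278556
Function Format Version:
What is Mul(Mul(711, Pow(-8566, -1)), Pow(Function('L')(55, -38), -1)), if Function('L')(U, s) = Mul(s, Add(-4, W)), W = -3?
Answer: Rational(-711, 2278556) ≈ -0.00031204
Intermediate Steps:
Function('L')(U, s) = Mul(-7, s) (Function('L')(U, s) = Mul(s, Add(-4, -3)) = Mul(s, -7) = Mul(-7, s))
Mul(Mul(711, Pow(-8566, -1)), Pow(Function('L')(55, -38), -1)) = Mul(Mul(711, Pow(-8566, -1)), Pow(Mul(-7, -38), -1)) = Mul(Mul(711, Rational(-1, 8566)), Pow(266, -1)) = Mul(Rational(-711, 8566), Rational(1, 266)) = Rational(-711, 2278556)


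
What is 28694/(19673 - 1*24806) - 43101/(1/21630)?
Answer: -4785365704484/5133 ≈ -9.3227e+8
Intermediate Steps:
28694/(19673 - 1*24806) - 43101/(1/21630) = 28694/(19673 - 24806) - 43101/1/21630 = 28694/(-5133) - 43101*21630 = 28694*(-1/5133) - 932274630 = -28694/5133 - 932274630 = -4785365704484/5133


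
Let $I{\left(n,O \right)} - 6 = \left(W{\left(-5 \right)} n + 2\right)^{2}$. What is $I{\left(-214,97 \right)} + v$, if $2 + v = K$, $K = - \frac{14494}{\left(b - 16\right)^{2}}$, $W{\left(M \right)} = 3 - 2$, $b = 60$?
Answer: $\frac{43502417}{968} \approx 44941.0$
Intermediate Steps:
$W{\left(M \right)} = 1$
$I{\left(n,O \right)} = 6 + \left(2 + n\right)^{2}$ ($I{\left(n,O \right)} = 6 + \left(1 n + 2\right)^{2} = 6 + \left(n + 2\right)^{2} = 6 + \left(2 + n\right)^{2}$)
$K = - \frac{7247}{968}$ ($K = - \frac{14494}{\left(60 - 16\right)^{2}} = - \frac{14494}{44^{2}} = - \frac{14494}{1936} = \left(-14494\right) \frac{1}{1936} = - \frac{7247}{968} \approx -7.4866$)
$v = - \frac{9183}{968}$ ($v = -2 - \frac{7247}{968} = - \frac{9183}{968} \approx -9.4866$)
$I{\left(-214,97 \right)} + v = \left(6 + \left(2 - 214\right)^{2}\right) - \frac{9183}{968} = \left(6 + \left(-212\right)^{2}\right) - \frac{9183}{968} = \left(6 + 44944\right) - \frac{9183}{968} = 44950 - \frac{9183}{968} = \frac{43502417}{968}$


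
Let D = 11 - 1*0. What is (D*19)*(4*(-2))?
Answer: -1672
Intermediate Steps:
D = 11 (D = 11 + 0 = 11)
(D*19)*(4*(-2)) = (11*19)*(4*(-2)) = 209*(-8) = -1672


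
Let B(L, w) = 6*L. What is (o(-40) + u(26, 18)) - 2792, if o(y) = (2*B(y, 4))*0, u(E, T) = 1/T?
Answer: -50255/18 ≈ -2791.9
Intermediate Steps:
o(y) = 0 (o(y) = (2*(6*y))*0 = (12*y)*0 = 0)
(o(-40) + u(26, 18)) - 2792 = (0 + 1/18) - 2792 = 1/18 - 2792 = -50255/18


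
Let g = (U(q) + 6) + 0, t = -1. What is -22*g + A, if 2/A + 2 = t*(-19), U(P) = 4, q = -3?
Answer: -3738/17 ≈ -219.88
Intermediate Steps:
A = 2/17 (A = 2/(-2 - 1*(-19)) = 2/(-2 + 19) = 2/17 ≈ 0.11765)
g = 10 (g = (4 + 6) + 0 = 10 + 0 = 10)
-22*g + A = -22*10 + 2/17 = -220 + 2/17 = -3738/17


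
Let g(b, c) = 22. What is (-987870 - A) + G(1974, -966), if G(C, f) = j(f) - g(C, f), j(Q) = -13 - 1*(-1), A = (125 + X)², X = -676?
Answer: -1291505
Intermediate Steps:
A = 303601 (A = (125 - 676)² = (-551)² = 303601)
j(Q) = -12 (j(Q) = -13 + 1 = -12)
G(C, f) = -34 (G(C, f) = -12 - 1*22 = -12 - 22 = -34)
(-987870 - A) + G(1974, -966) = (-987870 - 1*303601) - 34 = (-987870 - 303601) - 34 = -1291471 - 34 = -1291505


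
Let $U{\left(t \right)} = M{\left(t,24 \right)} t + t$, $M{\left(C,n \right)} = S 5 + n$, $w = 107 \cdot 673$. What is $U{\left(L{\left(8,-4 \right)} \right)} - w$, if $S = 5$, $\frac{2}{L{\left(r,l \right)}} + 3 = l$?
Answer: $- \frac{504177}{7} \approx -72025.0$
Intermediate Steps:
$L{\left(r,l \right)} = \frac{2}{-3 + l}$
$w = 72011$
$M{\left(C,n \right)} = 25 + n$ ($M{\left(C,n \right)} = 5 \cdot 5 + n = 25 + n$)
$U{\left(t \right)} = 50 t$ ($U{\left(t \right)} = \left(25 + 24\right) t + t = 49 t + t = 50 t$)
$U{\left(L{\left(8,-4 \right)} \right)} - w = 50 \frac{2}{-3 - 4} - 72011 = 50 \frac{2}{-7} - 72011 = 50 \cdot 2 \left(- \frac{1}{7}\right) - 72011 = 50 \left(- \frac{2}{7}\right) - 72011 = - \frac{100}{7} - 72011 = - \frac{504177}{7}$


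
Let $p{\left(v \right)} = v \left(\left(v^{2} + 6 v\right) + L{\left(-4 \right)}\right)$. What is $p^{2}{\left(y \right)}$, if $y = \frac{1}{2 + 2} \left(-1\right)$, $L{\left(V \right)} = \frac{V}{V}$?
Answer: $\frac{49}{4096} \approx 0.011963$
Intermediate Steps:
$L{\left(V \right)} = 1$
$y = - \frac{1}{4}$ ($y = \frac{1}{4} \left(-1\right) = - \frac{1}{4} \approx -0.25$)
$p{\left(v \right)} = v \left(1 + v^{2} + 6 v\right)$ ($p{\left(v \right)} = v \left(\left(v^{2} + 6 v\right) + 1\right) = v \left(1 + v^{2} + 6 v\right)$)
$p^{2}{\left(y \right)} = \left(- \frac{1 + \left(- \frac{1}{4}\right)^{2} + 6 \left(- \frac{1}{4}\right)}{4}\right)^{2} = \left(- \frac{1 + \frac{1}{16} - \frac{3}{2}}{4}\right)^{2} = \left(\left(- \frac{1}{4}\right) \left(- \frac{7}{16}\right)\right)^{2} = \left(\frac{7}{64}\right)^{2} = \frac{49}{4096}$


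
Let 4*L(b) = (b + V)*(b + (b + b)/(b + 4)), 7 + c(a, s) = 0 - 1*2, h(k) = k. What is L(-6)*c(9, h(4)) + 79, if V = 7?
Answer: 79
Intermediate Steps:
c(a, s) = -9 (c(a, s) = -7 + (0 - 1*2) = -7 + (0 - 2) = -7 - 2 = -9)
L(b) = (7 + b)*(b + 2*b/(4 + b))/4 (L(b) = ((b + 7)*(b + (b + b)/(b + 4)))/4 = ((7 + b)*(b + (2*b)/(4 + b)))/4 = ((7 + b)*(b + 2*b/(4 + b)))/4 = (7 + b)*(b + 2*b/(4 + b))/4)
L(-6)*c(9, h(4)) + 79 = ((1/4)*(-6)*(42 + (-6)**2 + 13*(-6))/(4 - 6))*(-9) + 79 = ((1/4)*(-6)*(42 + 36 - 78)/(-2))*(-9) + 79 = ((1/4)*(-6)*(-1/2)*0)*(-9) + 79 = 0*(-9) + 79 = 0 + 79 = 79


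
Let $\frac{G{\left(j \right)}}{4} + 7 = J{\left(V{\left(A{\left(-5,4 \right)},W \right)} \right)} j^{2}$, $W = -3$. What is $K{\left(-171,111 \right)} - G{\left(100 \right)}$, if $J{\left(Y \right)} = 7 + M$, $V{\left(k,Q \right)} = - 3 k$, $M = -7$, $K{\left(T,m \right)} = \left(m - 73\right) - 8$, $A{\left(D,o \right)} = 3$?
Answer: $58$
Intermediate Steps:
$K{\left(T,m \right)} = -81 + m$ ($K{\left(T,m \right)} = \left(-73 + m\right) - 8 = -81 + m$)
$J{\left(Y \right)} = 0$ ($J{\left(Y \right)} = 7 - 7 = 0$)
$G{\left(j \right)} = -28$ ($G{\left(j \right)} = -28 + 4 \cdot 0 j^{2} = -28 + 4 \cdot 0 = -28 + 0 = -28$)
$K{\left(-171,111 \right)} - G{\left(100 \right)} = \left(-81 + 111\right) - -28 = 30 + 28 = 58$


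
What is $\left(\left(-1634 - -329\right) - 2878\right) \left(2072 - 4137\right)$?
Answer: $8637895$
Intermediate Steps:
$\left(\left(-1634 - -329\right) - 2878\right) \left(2072 - 4137\right) = \left(\left(-1634 + 329\right) - 2878\right) \left(-2065\right) = \left(-1305 - 2878\right) \left(-2065\right) = \left(-4183\right) \left(-2065\right) = 8637895$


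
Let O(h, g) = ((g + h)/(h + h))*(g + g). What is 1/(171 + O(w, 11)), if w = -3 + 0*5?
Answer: 3/425 ≈ 0.0070588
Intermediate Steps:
w = -3 (w = -3 + 0 = -3)
O(h, g) = g*(g + h)/h (O(h, g) = ((g + h)/((2*h)))*(2*g) = ((g + h)*(1/(2*h)))*(2*g) = ((g + h)/(2*h))*(2*g) = g*(g + h)/h)
1/(171 + O(w, 11)) = 1/(171 + 11*(11 - 3)/(-3)) = 1/(171 + 11*(-1/3)*8) = 1/(171 - 88/3) = 1/(425/3) = 3/425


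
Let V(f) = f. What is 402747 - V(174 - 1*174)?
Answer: 402747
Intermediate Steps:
402747 - V(174 - 1*174) = 402747 - (174 - 1*174) = 402747 - (174 - 174) = 402747 - 1*0 = 402747 + 0 = 402747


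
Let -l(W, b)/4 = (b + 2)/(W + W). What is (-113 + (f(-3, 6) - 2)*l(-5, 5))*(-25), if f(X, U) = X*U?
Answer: 4225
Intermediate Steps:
l(W, b) = -2*(2 + b)/W (l(W, b) = -4*(b + 2)/(W + W) = -4*(2 + b)/(2*W) = -4*(2 + b)*1/(2*W) = -2*(2 + b)/W)
f(X, U) = U*X
(-113 + (f(-3, 6) - 2)*l(-5, 5))*(-25) = (-113 + (6*(-3) - 2)*(2*(-2 - 1*5)/(-5)))*(-25) = (-113 + (-18 - 2)*(2*(-1/5)*(-2 - 5)))*(-25) = (-113 - 40*(-1)*(-7)/5)*(-25) = (-113 - 20*14/5)*(-25) = (-113 - 56)*(-25) = -169*(-25) = 4225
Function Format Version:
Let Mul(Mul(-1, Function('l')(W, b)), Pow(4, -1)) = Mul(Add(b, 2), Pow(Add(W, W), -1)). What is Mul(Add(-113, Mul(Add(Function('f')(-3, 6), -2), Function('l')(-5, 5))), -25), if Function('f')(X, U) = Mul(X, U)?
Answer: 4225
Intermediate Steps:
Function('l')(W, b) = Mul(-2, Pow(W, -1), Add(2, b)) (Function('l')(W, b) = Mul(-4, Mul(Add(b, 2), Pow(Add(W, W), -1))) = Mul(-4, Mul(Add(2, b), Pow(Mul(2, W), -1))) = Mul(-4, Mul(Add(2, b), Mul(Rational(1, 2), Pow(W, -1)))) = Mul(-4, Mul(Rational(1, 2), Pow(W, -1), Add(2, b))) = Mul(-2, Pow(W, -1), Add(2, b)))
Function('f')(X, U) = Mul(U, X)
Mul(Add(-113, Mul(Add(Function('f')(-3, 6), -2), Function('l')(-5, 5))), -25) = Mul(Add(-113, Mul(Add(Mul(6, -3), -2), Mul(2, Pow(-5, -1), Add(-2, Mul(-1, 5))))), -25) = Mul(Add(-113, Mul(Add(-18, -2), Mul(2, Rational(-1, 5), Add(-2, -5)))), -25) = Mul(Add(-113, Mul(-20, Mul(2, Rational(-1, 5), -7))), -25) = Mul(Add(-113, Mul(-20, Rational(14, 5))), -25) = Mul(Add(-113, -56), -25) = Mul(-169, -25) = 4225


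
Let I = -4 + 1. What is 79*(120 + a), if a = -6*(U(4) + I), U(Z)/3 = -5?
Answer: 18012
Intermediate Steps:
U(Z) = -15 (U(Z) = 3*(-5) = -15)
I = -3
a = 108 (a = -6*(-15 - 3) = -6*(-18) = 108)
79*(120 + a) = 79*(120 + 108) = 79*228 = 18012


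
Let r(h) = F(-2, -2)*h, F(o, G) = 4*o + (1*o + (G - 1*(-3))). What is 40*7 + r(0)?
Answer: 280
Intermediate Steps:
F(o, G) = 3 + G + 5*o (F(o, G) = 4*o + (o + (G + 3)) = 4*o + (o + (3 + G)) = 4*o + (3 + G + o) = 3 + G + 5*o)
r(h) = -9*h (r(h) = (3 - 2 + 5*(-2))*h = (3 - 2 - 10)*h = -9*h)
40*7 + r(0) = 40*7 - 9*0 = 280 + 0 = 280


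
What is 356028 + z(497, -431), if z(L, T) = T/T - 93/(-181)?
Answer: 64441342/181 ≈ 3.5603e+5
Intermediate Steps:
z(L, T) = 274/181 (z(L, T) = 1 - 93*(-1/181) = 1 + 93/181 = 274/181)
356028 + z(497, -431) = 356028 + 274/181 = 64441342/181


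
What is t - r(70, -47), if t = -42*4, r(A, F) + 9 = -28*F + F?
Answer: -1428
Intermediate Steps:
r(A, F) = -9 - 27*F (r(A, F) = -9 + (-28*F + F) = -9 - 27*F)
t = -168
t - r(70, -47) = -168 - (-9 - 27*(-47)) = -168 - (-9 + 1269) = -168 - 1*1260 = -168 - 1260 = -1428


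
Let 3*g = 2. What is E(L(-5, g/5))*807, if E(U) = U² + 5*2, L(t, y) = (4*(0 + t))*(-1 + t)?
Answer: 11628870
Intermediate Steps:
g = ⅔ (g = (⅓)*2 = ⅔ ≈ 0.66667)
L(t, y) = 4*t*(-1 + t) (L(t, y) = (4*t)*(-1 + t) = 4*t*(-1 + t))
E(U) = 10 + U² (E(U) = U² + 10 = 10 + U²)
E(L(-5, g/5))*807 = (10 + (4*(-5)*(-1 - 5))²)*807 = (10 + (4*(-5)*(-6))²)*807 = (10 + 120²)*807 = (10 + 14400)*807 = 14410*807 = 11628870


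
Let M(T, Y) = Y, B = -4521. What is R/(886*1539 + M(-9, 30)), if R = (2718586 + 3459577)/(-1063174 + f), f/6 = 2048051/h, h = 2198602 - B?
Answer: -13611253003049/3193910263812440064 ≈ -4.2616e-6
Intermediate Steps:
h = 2203123 (h = 2198602 - 1*(-4521) = 2198602 + 4521 = 2203123)
f = 12288306/2203123 (f = 6*(2048051/2203123) = 12288306/2203123 ≈ 5.5777)
R = -13611253003049/2342290804096 (R = (2718586 + 3459577)/(-1063174 + 12288306/2203123) = 6178163/(-2342290804096/2203123) = 6178163*(-2203123/2342290804096) = -13611253003049/2342290804096 ≈ -5.8111)
R/(886*1539 + M(-9, 30)) = -13611253003049/(2342290804096*(886*1539 + 30)) = -13611253003049/(2342290804096*(1363554 + 30)) = -13611253003049/2342290804096/1363584 = -13611253003049/2342290804096*1/1363584 = -13611253003049/3193910263812440064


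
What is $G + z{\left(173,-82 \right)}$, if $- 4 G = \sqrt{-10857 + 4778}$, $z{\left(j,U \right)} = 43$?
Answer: $43 - \frac{i \sqrt{6079}}{4} \approx 43.0 - 19.492 i$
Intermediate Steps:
$G = - \frac{i \sqrt{6079}}{4}$ ($G = - \frac{\sqrt{-10857 + 4778}}{4} = - \frac{\sqrt{-6079}}{4} = - \frac{i \sqrt{6079}}{4} \approx - 19.492 i$)
$G + z{\left(173,-82 \right)} = - \frac{i \sqrt{6079}}{4} + 43 = 43 - \frac{i \sqrt{6079}}{4}$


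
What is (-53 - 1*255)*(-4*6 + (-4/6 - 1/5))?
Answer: 114884/15 ≈ 7658.9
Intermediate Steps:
(-53 - 1*255)*(-4*6 + (-4/6 - 1/5)) = (-53 - 255)*(-24 + (-4*1/6 - 1*1/5)) = -308*(-24 + (-2/3 - 1/5)) = -308*(-24 - 13/15) = -308*(-373/15) = 114884/15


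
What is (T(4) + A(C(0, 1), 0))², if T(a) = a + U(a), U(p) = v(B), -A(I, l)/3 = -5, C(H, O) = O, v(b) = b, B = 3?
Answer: 484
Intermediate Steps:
A(I, l) = 15 (A(I, l) = -3*(-5) = 15)
U(p) = 3
T(a) = 3 + a (T(a) = a + 3 = 3 + a)
(T(4) + A(C(0, 1), 0))² = ((3 + 4) + 15)² = (7 + 15)² = 22² = 484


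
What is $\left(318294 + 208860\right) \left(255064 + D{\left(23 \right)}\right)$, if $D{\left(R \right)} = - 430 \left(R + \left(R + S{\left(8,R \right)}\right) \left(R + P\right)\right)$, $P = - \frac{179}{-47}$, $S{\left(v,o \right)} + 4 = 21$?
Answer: $- \frac{5349992112588}{47} \approx -1.1383 \cdot 10^{11}$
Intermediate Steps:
$S{\left(v,o \right)} = 17$ ($S{\left(v,o \right)} = -4 + 21 = 17$)
$P = \frac{179}{47}$ ($P = \left(-179\right) \left(- \frac{1}{47}\right) = \frac{179}{47} \approx 3.8085$)
$D{\left(R \right)} = - 430 R - 430 \left(17 + R\right) \left(\frac{179}{47} + R\right)$ ($D{\left(R \right)} = - 430 \left(R + \left(R + 17\right) \left(R + \frac{179}{47}\right)\right) = - 430 \left(R + \left(17 + R\right) \left(\frac{179}{47} + R\right)\right) = - 430 R - 430 \left(17 + R\right) \left(\frac{179}{47} + R\right)$)
$\left(318294 + 208860\right) \left(255064 + D{\left(23 \right)}\right) = \left(318294 + 208860\right) \left(255064 - \left(\frac{11445740}{47} + 227470\right)\right) = 527154 \left(255064 - \frac{22136830}{47}\right) = 527154 \left(- \frac{10148822}{47}\right) = - \frac{5349992112588}{47}$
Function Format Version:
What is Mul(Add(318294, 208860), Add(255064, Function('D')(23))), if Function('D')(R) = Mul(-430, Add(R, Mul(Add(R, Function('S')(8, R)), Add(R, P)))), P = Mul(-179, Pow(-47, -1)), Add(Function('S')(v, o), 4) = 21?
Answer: Rational(-5349992112588, 47) ≈ -1.1383e+11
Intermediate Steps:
Function('S')(v, o) = 17 (Function('S')(v, o) = Add(-4, 21) = 17)
P = Rational(179, 47) (P = Mul(-179, Rational(-1, 47)) = Rational(179, 47) ≈ 3.8085)
Function('D')(R) = Add(Mul(-430, R), Mul(-430, Add(17, R), Add(Rational(179, 47), R))) (Function('D')(R) = Mul(-430, Add(R, Mul(Add(R, 17), Add(R, Rational(179, 47))))) = Mul(-430, Add(R, Mul(Add(17, R), Add(Rational(179, 47), R)))) = Add(Mul(-430, R), Mul(-430, Add(17, R), Add(Rational(179, 47), R))))
Mul(Add(318294, 208860), Add(255064, Function('D')(23))) = Mul(Add(318294, 208860), Add(255064, Add(Rational(-1308490, 47), Mul(-430, Pow(23, 2)), Mul(Rational(-440750, 47), 23)))) = Mul(527154, Add(255064, Add(Rational(-1308490, 47), Mul(-430, 529), Rational(-10137250, 47)))) = Mul(527154, Add(255064, Add(Rational(-1308490, 47), -227470, Rational(-10137250, 47)))) = Mul(527154, Add(255064, Rational(-22136830, 47))) = Mul(527154, Rational(-10148822, 47)) = Rational(-5349992112588, 47)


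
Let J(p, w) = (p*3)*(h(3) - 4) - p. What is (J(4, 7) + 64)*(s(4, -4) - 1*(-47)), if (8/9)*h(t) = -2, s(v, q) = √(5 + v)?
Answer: -750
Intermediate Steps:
h(t) = -9/4 (h(t) = (9/8)*(-2) = -9/4)
J(p, w) = -79*p/4 (J(p, w) = (p*3)*(-9/4 - 4) - p = (3*p)*(-25/4) - p = -75*p/4 - p = -79*p/4)
(J(4, 7) + 64)*(s(4, -4) - 1*(-47)) = (-79/4*4 + 64)*(√(5 + 4) - 1*(-47)) = (-79 + 64)*(√9 + 47) = -15*(3 + 47) = -15*50 = -750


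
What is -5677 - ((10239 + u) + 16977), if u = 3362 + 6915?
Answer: -43170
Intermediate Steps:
u = 10277
-5677 - ((10239 + u) + 16977) = -5677 - ((10239 + 10277) + 16977) = -5677 - (20516 + 16977) = -5677 - 1*37493 = -5677 - 37493 = -43170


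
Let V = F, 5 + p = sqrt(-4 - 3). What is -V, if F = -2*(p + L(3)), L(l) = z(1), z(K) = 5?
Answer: 2*I*sqrt(7) ≈ 5.2915*I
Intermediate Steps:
L(l) = 5
p = -5 + I*sqrt(7) (p = -5 + sqrt(-4 - 3) = -5 + sqrt(-7) = -5 + I*sqrt(7) ≈ -5.0 + 2.6458*I)
F = -2*I*sqrt(7) (F = -2*((-5 + I*sqrt(7)) + 5) = -2*I*sqrt(7) ≈ -5.2915*I)
V = -2*I*sqrt(7) ≈ -5.2915*I
-V = -(-2)*I*sqrt(7) = 2*I*sqrt(7)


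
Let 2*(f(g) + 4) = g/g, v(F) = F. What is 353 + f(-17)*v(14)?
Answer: 304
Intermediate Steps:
f(g) = -7/2 (f(g) = -4 + (g/g)/2 = -4 + (½)*1 = -4 + ½ = -7/2)
353 + f(-17)*v(14) = 353 - 7/2*14 = 353 - 49 = 304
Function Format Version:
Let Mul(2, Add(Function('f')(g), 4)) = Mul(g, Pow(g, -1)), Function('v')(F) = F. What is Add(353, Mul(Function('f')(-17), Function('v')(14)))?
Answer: 304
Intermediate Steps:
Function('f')(g) = Rational(-7, 2) (Function('f')(g) = Add(-4, Mul(Rational(1, 2), Mul(g, Pow(g, -1)))) = Add(-4, Mul(Rational(1, 2), 1)) = Add(-4, Rational(1, 2)) = Rational(-7, 2))
Add(353, Mul(Function('f')(-17), Function('v')(14))) = Add(353, Mul(Rational(-7, 2), 14)) = Add(353, -49) = 304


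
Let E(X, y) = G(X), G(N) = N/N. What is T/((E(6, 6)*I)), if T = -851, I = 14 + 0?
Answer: -851/14 ≈ -60.786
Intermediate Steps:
G(N) = 1
E(X, y) = 1
I = 14
T/((E(6, 6)*I)) = -851/(1*14) = -851/14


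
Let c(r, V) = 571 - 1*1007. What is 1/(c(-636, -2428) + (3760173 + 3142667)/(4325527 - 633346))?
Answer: -3692181/1602888076 ≈ -0.0023035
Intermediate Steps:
c(r, V) = -436 (c(r, V) = 571 - 1007 = -436)
1/(c(-636, -2428) + (3760173 + 3142667)/(4325527 - 633346)) = 1/(-436 + (3760173 + 3142667)/(4325527 - 633346)) = 1/(-436 + 6902840/3692181) = 1/(-1602888076/3692181) = -3692181/1602888076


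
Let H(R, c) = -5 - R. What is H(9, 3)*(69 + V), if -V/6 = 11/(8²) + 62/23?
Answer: -266847/368 ≈ -725.13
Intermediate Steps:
V = -12663/736 (V = -6*(11/(8²) + 62/23) = -6*(11/64 + 62*(1/23)) = -6*(11*(1/64) + 62/23) = -6*(11/64 + 62/23) = -6*4221/1472 = -12663/736 ≈ -17.205)
H(9, 3)*(69 + V) = (-5 - 1*9)*(69 - 12663/736) = (-5 - 9)*(38121/736) = -14*38121/736 = -266847/368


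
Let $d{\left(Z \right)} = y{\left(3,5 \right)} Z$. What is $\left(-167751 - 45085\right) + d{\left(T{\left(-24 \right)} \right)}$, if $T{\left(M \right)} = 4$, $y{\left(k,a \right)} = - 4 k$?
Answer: $-212884$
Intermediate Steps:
$d{\left(Z \right)} = - 12 Z$ ($d{\left(Z \right)} = \left(-4\right) 3 Z = - 12 Z$)
$\left(-167751 - 45085\right) + d{\left(T{\left(-24 \right)} \right)} = \left(-167751 - 45085\right) - 48 = -212836 - 48 = -212884$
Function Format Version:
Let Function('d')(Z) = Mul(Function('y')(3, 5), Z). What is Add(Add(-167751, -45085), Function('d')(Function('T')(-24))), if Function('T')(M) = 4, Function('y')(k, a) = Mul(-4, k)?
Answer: -212884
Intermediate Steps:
Function('d')(Z) = Mul(-12, Z) (Function('d')(Z) = Mul(Mul(-4, 3), Z) = Mul(-12, Z))
Add(Add(-167751, -45085), Function('d')(Function('T')(-24))) = Add(Add(-167751, -45085), Mul(-12, 4)) = Add(-212836, -48) = -212884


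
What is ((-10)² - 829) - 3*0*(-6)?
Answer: -729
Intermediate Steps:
((-10)² - 829) - 3*0*(-6) = (100 - 829) + 0*(-6) = -729 + 0 = -729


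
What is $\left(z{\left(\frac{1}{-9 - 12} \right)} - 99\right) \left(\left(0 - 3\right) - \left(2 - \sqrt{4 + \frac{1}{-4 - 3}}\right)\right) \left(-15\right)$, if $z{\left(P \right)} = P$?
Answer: $- \frac{52000}{7} + \frac{31200 \sqrt{21}}{49} \approx -4510.7$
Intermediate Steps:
$\left(z{\left(\frac{1}{-9 - 12} \right)} - 99\right) \left(\left(0 - 3\right) - \left(2 - \sqrt{4 + \frac{1}{-4 - 3}}\right)\right) \left(-15\right) = \left(\frac{1}{-9 - 12} - 99\right) \left(\left(0 - 3\right) - \left(2 - \sqrt{4 + \frac{1}{-4 - 3}}\right)\right) \left(-15\right) = \left(\frac{1}{-21} - 99\right) \left(-3 - \left(2 - \sqrt{4 + \frac{1}{-7}}\right)\right) \left(-15\right) = \left(- \frac{1}{21} - 99\right) \left(-3 - \left(2 - \sqrt{4 - \frac{1}{7}}\right)\right) \left(-15\right) = - \frac{2080 \left(-3 - \left(2 - \sqrt{\frac{27}{7}}\right)\right) \left(-15\right)}{21} = - \frac{2080 \left(-3 - \left(2 - \frac{3 \sqrt{21}}{7}\right)\right) \left(-15\right)}{21} = - \frac{2080 \left(-5 + \frac{3 \sqrt{21}}{7}\right) \left(-15\right)}{21} = - \frac{2080 \left(75 - \frac{45 \sqrt{21}}{7}\right)}{21} = - \frac{52000}{7} + \frac{31200 \sqrt{21}}{49}$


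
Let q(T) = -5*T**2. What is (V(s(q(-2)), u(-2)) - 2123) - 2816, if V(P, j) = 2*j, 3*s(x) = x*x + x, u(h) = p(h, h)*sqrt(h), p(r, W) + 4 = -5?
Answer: -4939 - 18*I*sqrt(2) ≈ -4939.0 - 25.456*I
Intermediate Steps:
p(r, W) = -9 (p(r, W) = -4 - 5 = -9)
u(h) = -9*sqrt(h)
s(x) = x/3 + x**2/3 (s(x) = (x*x + x)/3 = (x**2 + x)/3 = (x + x**2)/3 = x/3 + x**2/3)
(V(s(q(-2)), u(-2)) - 2123) - 2816 = (2*(-9*I*sqrt(2)) - 2123) - 2816 = (-18*I*sqrt(2) - 2123) - 2816 = (-2123 - 18*I*sqrt(2)) - 2816 = -4939 - 18*I*sqrt(2)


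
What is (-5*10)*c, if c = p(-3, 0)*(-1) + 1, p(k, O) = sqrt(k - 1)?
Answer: -50 + 100*I ≈ -50.0 + 100.0*I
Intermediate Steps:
p(k, O) = sqrt(-1 + k)
c = 1 - 2*I (c = sqrt(-1 - 3)*(-1) + 1 = sqrt(-4)*(-1) + 1 = (2*I)*(-1) + 1 = -2*I + 1 = 1 - 2*I ≈ 1.0 - 2.0*I)
(-5*10)*c = (-5*10)*(1 - 2*I) = -50*(1 - 2*I) = -50 + 100*I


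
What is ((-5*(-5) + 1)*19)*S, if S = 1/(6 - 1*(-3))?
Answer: 494/9 ≈ 54.889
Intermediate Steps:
S = ⅑ (S = 1/(6 + 3) = 1/9 = ⅑ ≈ 0.11111)
((-5*(-5) + 1)*19)*S = ((-5*(-5) + 1)*19)*(⅑) = ((25 + 1)*19)*(⅑) = (26*19)*(⅑) = 494*(⅑) = 494/9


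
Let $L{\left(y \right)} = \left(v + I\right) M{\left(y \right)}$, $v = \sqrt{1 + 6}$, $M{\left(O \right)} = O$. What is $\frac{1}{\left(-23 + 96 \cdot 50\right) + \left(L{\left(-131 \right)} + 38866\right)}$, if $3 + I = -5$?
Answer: $\frac{44691}{1997165354} + \frac{131 \sqrt{7}}{1997165354} \approx 2.2551 \cdot 10^{-5}$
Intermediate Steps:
$I = -8$ ($I = -3 - 5 = -8$)
$v = \sqrt{7} \approx 2.6458$
$L{\left(y \right)} = y \left(-8 + \sqrt{7}\right)$ ($L{\left(y \right)} = \left(\sqrt{7} - 8\right) y = \left(-8 + \sqrt{7}\right) y = y \left(-8 + \sqrt{7}\right)$)
$\frac{1}{\left(-23 + 96 \cdot 50\right) + \left(L{\left(-131 \right)} + 38866\right)} = \frac{1}{\left(-23 + 96 \cdot 50\right) + \left(- 131 \left(-8 + \sqrt{7}\right) + 38866\right)} = \frac{1}{\left(-23 + 4800\right) + \left(\left(1048 - 131 \sqrt{7}\right) + 38866\right)} = \frac{1}{4777 + \left(39914 - 131 \sqrt{7}\right)} = \frac{1}{44691 - 131 \sqrt{7}}$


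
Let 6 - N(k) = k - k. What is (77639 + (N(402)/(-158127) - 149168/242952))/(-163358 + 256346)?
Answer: 17753898254581/21263959445364 ≈ 0.83493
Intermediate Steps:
N(k) = 6 (N(k) = 6 - (k - k) = 6 - 1*0 = 6 + 0 = 6)
(77639 + (N(402)/(-158127) - 149168/242952))/(-163358 + 256346) = (77639 + (6/(-158127) - 149168/242952))/(-163358 + 256346) = (77639 + (6*(-1/158127) - 149168*1/242952))/92988 = (77639 + (-2/52709 - 18646/30369))*(1/92988) = (77639 - 982872752/1600719621)*(1/92988) = (124277287782067/1600719621)*(1/92988) = 17753898254581/21263959445364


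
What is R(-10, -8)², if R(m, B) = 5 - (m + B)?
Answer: 529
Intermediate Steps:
R(m, B) = 5 - B - m (R(m, B) = 5 - (B + m) = 5 + (-B - m) = 5 - B - m)
R(-10, -8)² = (5 - 1*(-8) - 1*(-10))² = (5 + 8 + 10)² = 23² = 529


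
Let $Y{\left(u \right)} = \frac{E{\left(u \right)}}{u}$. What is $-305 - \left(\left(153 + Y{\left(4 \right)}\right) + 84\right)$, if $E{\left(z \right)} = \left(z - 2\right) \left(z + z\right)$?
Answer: $-546$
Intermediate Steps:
$E{\left(z \right)} = 2 z \left(-2 + z\right)$ ($E{\left(z \right)} = \left(-2 + z\right) 2 z = 2 z \left(-2 + z\right)$)
$Y{\left(u \right)} = -4 + 2 u$ ($Y{\left(u \right)} = \frac{2 u \left(-2 + u\right)}{u} = -4 + 2 u$)
$-305 - \left(\left(153 + Y{\left(4 \right)}\right) + 84\right) = -305 - \left(\left(153 + \left(-4 + 2 \cdot 4\right)\right) + 84\right) = -305 - \left(\left(153 + \left(-4 + 8\right)\right) + 84\right) = -305 - \left(\left(153 + 4\right) + 84\right) = -305 - \left(157 + 84\right) = -305 - 241 = -546$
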